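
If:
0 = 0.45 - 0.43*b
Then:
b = 1.05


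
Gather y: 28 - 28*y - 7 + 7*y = 21 - 21*y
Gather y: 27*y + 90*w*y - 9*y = y*(90*w + 18)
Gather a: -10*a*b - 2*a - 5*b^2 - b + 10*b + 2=a*(-10*b - 2) - 5*b^2 + 9*b + 2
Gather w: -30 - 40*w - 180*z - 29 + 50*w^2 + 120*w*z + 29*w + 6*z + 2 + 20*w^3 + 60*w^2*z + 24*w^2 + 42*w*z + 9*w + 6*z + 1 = 20*w^3 + w^2*(60*z + 74) + w*(162*z - 2) - 168*z - 56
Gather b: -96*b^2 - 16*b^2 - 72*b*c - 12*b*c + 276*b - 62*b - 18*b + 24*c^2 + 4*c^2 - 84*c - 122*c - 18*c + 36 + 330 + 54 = -112*b^2 + b*(196 - 84*c) + 28*c^2 - 224*c + 420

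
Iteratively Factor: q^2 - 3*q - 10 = (q - 5)*(q + 2)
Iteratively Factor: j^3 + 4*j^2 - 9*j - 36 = (j + 4)*(j^2 - 9) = (j + 3)*(j + 4)*(j - 3)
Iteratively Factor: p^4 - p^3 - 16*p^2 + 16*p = (p - 1)*(p^3 - 16*p) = p*(p - 1)*(p^2 - 16) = p*(p - 1)*(p + 4)*(p - 4)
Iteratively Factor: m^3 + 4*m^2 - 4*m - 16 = (m + 2)*(m^2 + 2*m - 8) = (m - 2)*(m + 2)*(m + 4)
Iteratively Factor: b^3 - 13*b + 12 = (b + 4)*(b^2 - 4*b + 3) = (b - 3)*(b + 4)*(b - 1)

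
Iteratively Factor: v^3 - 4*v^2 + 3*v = (v)*(v^2 - 4*v + 3) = v*(v - 1)*(v - 3)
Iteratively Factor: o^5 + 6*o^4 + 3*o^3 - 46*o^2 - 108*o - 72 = (o + 2)*(o^4 + 4*o^3 - 5*o^2 - 36*o - 36) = (o + 2)*(o + 3)*(o^3 + o^2 - 8*o - 12) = (o + 2)^2*(o + 3)*(o^2 - o - 6) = (o + 2)^3*(o + 3)*(o - 3)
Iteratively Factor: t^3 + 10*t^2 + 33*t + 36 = (t + 3)*(t^2 + 7*t + 12) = (t + 3)^2*(t + 4)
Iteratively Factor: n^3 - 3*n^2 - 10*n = (n + 2)*(n^2 - 5*n) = (n - 5)*(n + 2)*(n)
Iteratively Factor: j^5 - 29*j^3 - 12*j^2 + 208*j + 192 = (j + 4)*(j^4 - 4*j^3 - 13*j^2 + 40*j + 48) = (j + 3)*(j + 4)*(j^3 - 7*j^2 + 8*j + 16) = (j - 4)*(j + 3)*(j + 4)*(j^2 - 3*j - 4) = (j - 4)^2*(j + 3)*(j + 4)*(j + 1)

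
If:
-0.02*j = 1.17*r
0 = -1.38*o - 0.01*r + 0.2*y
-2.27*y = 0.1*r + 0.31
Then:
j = 1327.95*y + 181.35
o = 0.309420289855072*y + 0.022463768115942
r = -22.7*y - 3.1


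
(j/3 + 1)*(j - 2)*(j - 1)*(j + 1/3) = j^4/3 + j^3/9 - 7*j^2/3 + 11*j/9 + 2/3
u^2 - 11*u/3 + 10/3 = (u - 2)*(u - 5/3)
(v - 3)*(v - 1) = v^2 - 4*v + 3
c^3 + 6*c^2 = c^2*(c + 6)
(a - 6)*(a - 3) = a^2 - 9*a + 18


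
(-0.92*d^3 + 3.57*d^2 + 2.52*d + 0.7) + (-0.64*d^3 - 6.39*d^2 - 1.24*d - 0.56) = -1.56*d^3 - 2.82*d^2 + 1.28*d + 0.14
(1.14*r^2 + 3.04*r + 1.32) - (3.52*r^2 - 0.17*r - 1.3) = -2.38*r^2 + 3.21*r + 2.62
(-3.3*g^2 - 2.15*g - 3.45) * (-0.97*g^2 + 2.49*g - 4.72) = 3.201*g^4 - 6.1315*g^3 + 13.569*g^2 + 1.5575*g + 16.284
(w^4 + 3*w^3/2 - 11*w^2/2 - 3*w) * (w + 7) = w^5 + 17*w^4/2 + 5*w^3 - 83*w^2/2 - 21*w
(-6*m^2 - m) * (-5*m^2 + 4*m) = 30*m^4 - 19*m^3 - 4*m^2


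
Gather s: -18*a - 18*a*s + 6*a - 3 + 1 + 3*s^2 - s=-12*a + 3*s^2 + s*(-18*a - 1) - 2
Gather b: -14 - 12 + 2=-24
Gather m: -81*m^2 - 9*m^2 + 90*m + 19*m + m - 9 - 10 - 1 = -90*m^2 + 110*m - 20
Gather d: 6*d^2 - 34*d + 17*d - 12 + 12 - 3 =6*d^2 - 17*d - 3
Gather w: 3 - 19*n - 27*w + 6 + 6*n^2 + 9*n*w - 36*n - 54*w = 6*n^2 - 55*n + w*(9*n - 81) + 9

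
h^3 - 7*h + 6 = (h - 2)*(h - 1)*(h + 3)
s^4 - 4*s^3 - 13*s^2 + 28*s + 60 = (s - 5)*(s - 3)*(s + 2)^2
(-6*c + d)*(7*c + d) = -42*c^2 + c*d + d^2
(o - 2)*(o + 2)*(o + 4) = o^3 + 4*o^2 - 4*o - 16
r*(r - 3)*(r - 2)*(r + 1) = r^4 - 4*r^3 + r^2 + 6*r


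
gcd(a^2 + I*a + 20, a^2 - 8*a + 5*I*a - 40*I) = a + 5*I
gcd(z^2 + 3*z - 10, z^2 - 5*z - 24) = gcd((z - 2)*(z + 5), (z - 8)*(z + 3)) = 1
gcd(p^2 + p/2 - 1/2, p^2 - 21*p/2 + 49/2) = 1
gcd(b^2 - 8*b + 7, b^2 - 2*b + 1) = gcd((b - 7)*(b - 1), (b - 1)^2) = b - 1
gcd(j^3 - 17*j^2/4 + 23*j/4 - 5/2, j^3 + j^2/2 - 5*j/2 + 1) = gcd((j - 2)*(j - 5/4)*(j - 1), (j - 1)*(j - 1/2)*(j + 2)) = j - 1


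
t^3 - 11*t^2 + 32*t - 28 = (t - 7)*(t - 2)^2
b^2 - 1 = (b - 1)*(b + 1)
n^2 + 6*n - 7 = (n - 1)*(n + 7)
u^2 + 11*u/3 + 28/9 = (u + 4/3)*(u + 7/3)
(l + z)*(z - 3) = l*z - 3*l + z^2 - 3*z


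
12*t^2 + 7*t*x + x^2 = (3*t + x)*(4*t + x)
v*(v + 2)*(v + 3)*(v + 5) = v^4 + 10*v^3 + 31*v^2 + 30*v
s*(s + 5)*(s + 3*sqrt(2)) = s^3 + 3*sqrt(2)*s^2 + 5*s^2 + 15*sqrt(2)*s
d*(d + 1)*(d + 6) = d^3 + 7*d^2 + 6*d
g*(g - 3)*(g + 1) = g^3 - 2*g^2 - 3*g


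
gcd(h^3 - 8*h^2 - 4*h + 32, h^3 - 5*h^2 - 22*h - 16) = h^2 - 6*h - 16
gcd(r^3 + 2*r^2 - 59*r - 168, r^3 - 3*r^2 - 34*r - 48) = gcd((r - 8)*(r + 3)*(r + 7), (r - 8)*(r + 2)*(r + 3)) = r^2 - 5*r - 24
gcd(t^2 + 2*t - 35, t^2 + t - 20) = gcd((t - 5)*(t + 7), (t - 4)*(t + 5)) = 1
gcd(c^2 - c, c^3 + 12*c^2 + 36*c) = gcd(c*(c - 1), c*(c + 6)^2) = c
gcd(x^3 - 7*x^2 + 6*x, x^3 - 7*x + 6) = x - 1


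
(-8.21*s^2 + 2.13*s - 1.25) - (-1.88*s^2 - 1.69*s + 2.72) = -6.33*s^2 + 3.82*s - 3.97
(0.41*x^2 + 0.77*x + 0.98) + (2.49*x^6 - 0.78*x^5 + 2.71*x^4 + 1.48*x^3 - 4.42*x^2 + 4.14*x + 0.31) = 2.49*x^6 - 0.78*x^5 + 2.71*x^4 + 1.48*x^3 - 4.01*x^2 + 4.91*x + 1.29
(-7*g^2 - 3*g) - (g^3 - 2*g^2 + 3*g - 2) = -g^3 - 5*g^2 - 6*g + 2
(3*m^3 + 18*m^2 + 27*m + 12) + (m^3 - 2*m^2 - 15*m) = 4*m^3 + 16*m^2 + 12*m + 12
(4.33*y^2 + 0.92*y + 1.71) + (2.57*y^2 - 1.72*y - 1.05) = 6.9*y^2 - 0.8*y + 0.66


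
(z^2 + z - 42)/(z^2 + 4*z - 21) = (z - 6)/(z - 3)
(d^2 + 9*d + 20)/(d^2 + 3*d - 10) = (d + 4)/(d - 2)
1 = 1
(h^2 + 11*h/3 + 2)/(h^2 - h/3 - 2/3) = (h + 3)/(h - 1)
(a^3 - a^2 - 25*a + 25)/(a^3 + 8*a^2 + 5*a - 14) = (a^2 - 25)/(a^2 + 9*a + 14)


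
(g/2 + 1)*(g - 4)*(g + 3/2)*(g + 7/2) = g^4/2 + 3*g^3/2 - 51*g^2/8 - 101*g/4 - 21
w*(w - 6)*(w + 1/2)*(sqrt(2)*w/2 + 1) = sqrt(2)*w^4/2 - 11*sqrt(2)*w^3/4 + w^3 - 11*w^2/2 - 3*sqrt(2)*w^2/2 - 3*w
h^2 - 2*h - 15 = (h - 5)*(h + 3)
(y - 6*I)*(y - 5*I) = y^2 - 11*I*y - 30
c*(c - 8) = c^2 - 8*c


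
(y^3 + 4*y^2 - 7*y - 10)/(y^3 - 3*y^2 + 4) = (y + 5)/(y - 2)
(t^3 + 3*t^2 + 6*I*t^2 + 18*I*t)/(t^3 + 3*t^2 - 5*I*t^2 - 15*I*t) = (t + 6*I)/(t - 5*I)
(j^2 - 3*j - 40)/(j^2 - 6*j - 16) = (j + 5)/(j + 2)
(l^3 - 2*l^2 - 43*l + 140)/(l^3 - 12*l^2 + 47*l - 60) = (l + 7)/(l - 3)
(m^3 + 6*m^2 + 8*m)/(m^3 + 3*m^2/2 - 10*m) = 2*(m + 2)/(2*m - 5)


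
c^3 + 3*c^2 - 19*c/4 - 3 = (c - 3/2)*(c + 1/2)*(c + 4)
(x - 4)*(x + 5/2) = x^2 - 3*x/2 - 10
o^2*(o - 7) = o^3 - 7*o^2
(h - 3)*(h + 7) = h^2 + 4*h - 21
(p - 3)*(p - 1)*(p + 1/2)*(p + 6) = p^4 + 5*p^3/2 - 20*p^2 + 15*p/2 + 9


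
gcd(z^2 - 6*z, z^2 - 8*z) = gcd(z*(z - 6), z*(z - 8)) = z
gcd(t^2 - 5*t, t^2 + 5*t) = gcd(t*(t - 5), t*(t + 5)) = t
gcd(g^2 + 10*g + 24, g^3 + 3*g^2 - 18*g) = g + 6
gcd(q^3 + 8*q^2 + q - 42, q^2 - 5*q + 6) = q - 2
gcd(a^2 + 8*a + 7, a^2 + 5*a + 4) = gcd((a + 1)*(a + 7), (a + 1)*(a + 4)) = a + 1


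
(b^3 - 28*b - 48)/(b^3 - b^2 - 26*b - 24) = (b + 2)/(b + 1)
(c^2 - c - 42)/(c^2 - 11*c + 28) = (c + 6)/(c - 4)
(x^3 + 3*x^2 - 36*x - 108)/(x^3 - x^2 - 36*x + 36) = (x + 3)/(x - 1)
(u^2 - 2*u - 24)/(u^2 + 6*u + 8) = (u - 6)/(u + 2)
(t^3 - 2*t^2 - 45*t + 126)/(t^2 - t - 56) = (t^2 - 9*t + 18)/(t - 8)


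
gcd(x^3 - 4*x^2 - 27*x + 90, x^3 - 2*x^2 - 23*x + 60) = x^2 + 2*x - 15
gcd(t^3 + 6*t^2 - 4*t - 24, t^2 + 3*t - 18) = t + 6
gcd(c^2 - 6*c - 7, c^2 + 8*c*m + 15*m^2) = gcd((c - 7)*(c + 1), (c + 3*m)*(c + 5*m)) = 1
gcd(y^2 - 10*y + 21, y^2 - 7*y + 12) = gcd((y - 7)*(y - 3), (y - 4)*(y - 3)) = y - 3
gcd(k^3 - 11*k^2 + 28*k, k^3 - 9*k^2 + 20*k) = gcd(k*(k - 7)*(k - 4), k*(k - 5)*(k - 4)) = k^2 - 4*k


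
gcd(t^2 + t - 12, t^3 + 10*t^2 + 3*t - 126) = t - 3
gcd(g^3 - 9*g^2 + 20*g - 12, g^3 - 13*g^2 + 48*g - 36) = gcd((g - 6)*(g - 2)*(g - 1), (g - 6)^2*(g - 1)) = g^2 - 7*g + 6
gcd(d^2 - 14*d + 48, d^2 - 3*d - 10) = 1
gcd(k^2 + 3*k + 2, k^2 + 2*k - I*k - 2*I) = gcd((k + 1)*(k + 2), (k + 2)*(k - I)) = k + 2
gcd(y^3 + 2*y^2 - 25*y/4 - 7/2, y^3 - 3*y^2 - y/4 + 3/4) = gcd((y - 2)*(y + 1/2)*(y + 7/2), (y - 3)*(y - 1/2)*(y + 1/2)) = y + 1/2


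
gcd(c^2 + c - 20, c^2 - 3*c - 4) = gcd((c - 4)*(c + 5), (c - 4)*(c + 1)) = c - 4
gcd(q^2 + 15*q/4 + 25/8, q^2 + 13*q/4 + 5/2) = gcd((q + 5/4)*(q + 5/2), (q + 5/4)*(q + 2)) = q + 5/4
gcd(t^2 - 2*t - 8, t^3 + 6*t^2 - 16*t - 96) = t - 4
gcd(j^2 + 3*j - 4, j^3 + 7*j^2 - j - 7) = j - 1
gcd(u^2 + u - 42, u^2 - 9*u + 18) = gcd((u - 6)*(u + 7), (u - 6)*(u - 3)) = u - 6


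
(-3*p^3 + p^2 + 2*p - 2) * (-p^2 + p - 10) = 3*p^5 - 4*p^4 + 29*p^3 - 6*p^2 - 22*p + 20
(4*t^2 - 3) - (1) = 4*t^2 - 4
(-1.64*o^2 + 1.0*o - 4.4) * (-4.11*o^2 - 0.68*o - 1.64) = 6.7404*o^4 - 2.9948*o^3 + 20.0936*o^2 + 1.352*o + 7.216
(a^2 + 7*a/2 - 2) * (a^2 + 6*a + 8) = a^4 + 19*a^3/2 + 27*a^2 + 16*a - 16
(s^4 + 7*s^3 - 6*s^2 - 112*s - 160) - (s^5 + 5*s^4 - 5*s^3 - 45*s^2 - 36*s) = -s^5 - 4*s^4 + 12*s^3 + 39*s^2 - 76*s - 160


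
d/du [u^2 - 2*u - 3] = 2*u - 2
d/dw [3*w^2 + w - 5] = 6*w + 1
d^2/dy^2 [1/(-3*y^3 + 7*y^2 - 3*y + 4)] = 2*((9*y - 7)*(3*y^3 - 7*y^2 + 3*y - 4) - (9*y^2 - 14*y + 3)^2)/(3*y^3 - 7*y^2 + 3*y - 4)^3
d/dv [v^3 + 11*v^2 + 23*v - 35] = 3*v^2 + 22*v + 23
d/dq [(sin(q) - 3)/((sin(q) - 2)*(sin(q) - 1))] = (6*sin(q) + cos(q)^2 - 8)*cos(q)/((sin(q) - 2)^2*(sin(q) - 1)^2)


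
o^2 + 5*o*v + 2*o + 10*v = (o + 2)*(o + 5*v)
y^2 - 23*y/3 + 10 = (y - 6)*(y - 5/3)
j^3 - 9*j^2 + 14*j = j*(j - 7)*(j - 2)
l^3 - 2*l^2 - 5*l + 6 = (l - 3)*(l - 1)*(l + 2)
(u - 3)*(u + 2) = u^2 - u - 6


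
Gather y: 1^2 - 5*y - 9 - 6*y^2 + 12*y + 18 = -6*y^2 + 7*y + 10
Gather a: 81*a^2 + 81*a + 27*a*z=81*a^2 + a*(27*z + 81)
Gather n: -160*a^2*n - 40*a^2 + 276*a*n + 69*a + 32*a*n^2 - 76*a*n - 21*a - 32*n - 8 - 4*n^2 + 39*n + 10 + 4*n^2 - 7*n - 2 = -40*a^2 + 32*a*n^2 + 48*a + n*(-160*a^2 + 200*a)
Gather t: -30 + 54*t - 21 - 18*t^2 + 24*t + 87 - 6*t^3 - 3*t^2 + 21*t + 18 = -6*t^3 - 21*t^2 + 99*t + 54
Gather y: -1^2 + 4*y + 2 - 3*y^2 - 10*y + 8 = -3*y^2 - 6*y + 9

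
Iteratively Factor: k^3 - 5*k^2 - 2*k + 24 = (k - 4)*(k^2 - k - 6) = (k - 4)*(k - 3)*(k + 2)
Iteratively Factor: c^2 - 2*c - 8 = (c + 2)*(c - 4)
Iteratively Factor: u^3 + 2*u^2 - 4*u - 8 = (u - 2)*(u^2 + 4*u + 4) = (u - 2)*(u + 2)*(u + 2)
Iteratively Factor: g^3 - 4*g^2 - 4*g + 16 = (g + 2)*(g^2 - 6*g + 8) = (g - 4)*(g + 2)*(g - 2)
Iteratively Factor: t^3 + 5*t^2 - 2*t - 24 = (t + 3)*(t^2 + 2*t - 8) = (t + 3)*(t + 4)*(t - 2)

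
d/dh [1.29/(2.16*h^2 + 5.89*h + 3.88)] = (-5.5728*h - 7.5981)/(2.16*h^2 + 5.89*h + 3.88)^2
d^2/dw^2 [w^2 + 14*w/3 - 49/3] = 2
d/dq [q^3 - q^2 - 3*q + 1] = 3*q^2 - 2*q - 3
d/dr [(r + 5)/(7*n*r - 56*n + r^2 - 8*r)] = (7*n*r - 56*n + r^2 - 8*r - (r + 5)*(7*n + 2*r - 8))/(7*n*r - 56*n + r^2 - 8*r)^2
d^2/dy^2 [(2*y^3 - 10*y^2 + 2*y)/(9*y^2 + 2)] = 4*(63*y^3 + 270*y^2 - 42*y - 20)/(729*y^6 + 486*y^4 + 108*y^2 + 8)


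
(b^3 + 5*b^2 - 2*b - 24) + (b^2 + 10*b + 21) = b^3 + 6*b^2 + 8*b - 3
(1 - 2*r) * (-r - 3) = 2*r^2 + 5*r - 3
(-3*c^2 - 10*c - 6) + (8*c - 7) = -3*c^2 - 2*c - 13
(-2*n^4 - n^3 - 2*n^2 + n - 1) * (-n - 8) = 2*n^5 + 17*n^4 + 10*n^3 + 15*n^2 - 7*n + 8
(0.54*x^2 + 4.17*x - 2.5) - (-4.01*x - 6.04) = 0.54*x^2 + 8.18*x + 3.54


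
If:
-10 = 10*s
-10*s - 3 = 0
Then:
No Solution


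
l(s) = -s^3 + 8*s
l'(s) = 8 - 3*s^2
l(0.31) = 2.45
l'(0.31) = 7.71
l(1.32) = 8.26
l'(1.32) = 2.77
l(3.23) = -7.86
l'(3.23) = -23.30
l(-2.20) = -6.95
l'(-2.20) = -6.52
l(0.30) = 2.37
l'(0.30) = 7.73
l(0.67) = 5.06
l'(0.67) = 6.65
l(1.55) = 8.68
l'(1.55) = 0.79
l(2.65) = 2.59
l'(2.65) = -13.07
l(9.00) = -657.00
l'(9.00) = -235.00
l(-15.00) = 3255.00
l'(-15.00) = -667.00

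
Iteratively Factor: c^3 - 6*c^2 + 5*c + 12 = (c - 4)*(c^2 - 2*c - 3) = (c - 4)*(c + 1)*(c - 3)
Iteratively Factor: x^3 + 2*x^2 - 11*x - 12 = (x + 1)*(x^2 + x - 12) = (x + 1)*(x + 4)*(x - 3)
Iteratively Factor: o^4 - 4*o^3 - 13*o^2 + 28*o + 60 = (o + 2)*(o^3 - 6*o^2 - o + 30) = (o + 2)^2*(o^2 - 8*o + 15) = (o - 5)*(o + 2)^2*(o - 3)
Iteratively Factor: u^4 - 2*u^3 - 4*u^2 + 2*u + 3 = (u + 1)*(u^3 - 3*u^2 - u + 3) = (u + 1)^2*(u^2 - 4*u + 3) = (u - 1)*(u + 1)^2*(u - 3)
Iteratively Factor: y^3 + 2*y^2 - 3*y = (y)*(y^2 + 2*y - 3) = y*(y - 1)*(y + 3)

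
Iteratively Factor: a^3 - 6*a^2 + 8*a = (a - 4)*(a^2 - 2*a) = (a - 4)*(a - 2)*(a)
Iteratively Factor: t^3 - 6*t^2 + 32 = (t - 4)*(t^2 - 2*t - 8) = (t - 4)*(t + 2)*(t - 4)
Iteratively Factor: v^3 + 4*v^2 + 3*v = (v)*(v^2 + 4*v + 3) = v*(v + 1)*(v + 3)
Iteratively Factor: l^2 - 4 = (l + 2)*(l - 2)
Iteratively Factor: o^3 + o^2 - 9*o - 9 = (o + 1)*(o^2 - 9) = (o + 1)*(o + 3)*(o - 3)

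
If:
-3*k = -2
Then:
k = 2/3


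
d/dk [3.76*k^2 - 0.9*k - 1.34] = 7.52*k - 0.9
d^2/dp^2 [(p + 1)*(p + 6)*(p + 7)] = 6*p + 28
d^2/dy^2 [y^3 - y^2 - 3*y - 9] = 6*y - 2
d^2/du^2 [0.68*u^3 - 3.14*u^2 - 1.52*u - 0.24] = 4.08*u - 6.28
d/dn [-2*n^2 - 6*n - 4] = -4*n - 6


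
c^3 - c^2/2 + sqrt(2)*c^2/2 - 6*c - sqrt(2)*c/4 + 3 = (c - 1/2)*(c - 3*sqrt(2)/2)*(c + 2*sqrt(2))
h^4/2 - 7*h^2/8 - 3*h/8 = h*(h/2 + 1/2)*(h - 3/2)*(h + 1/2)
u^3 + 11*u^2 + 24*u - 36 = (u - 1)*(u + 6)^2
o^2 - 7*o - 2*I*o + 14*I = (o - 7)*(o - 2*I)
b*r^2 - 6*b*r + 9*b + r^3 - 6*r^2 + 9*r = (b + r)*(r - 3)^2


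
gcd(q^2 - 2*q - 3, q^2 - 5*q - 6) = q + 1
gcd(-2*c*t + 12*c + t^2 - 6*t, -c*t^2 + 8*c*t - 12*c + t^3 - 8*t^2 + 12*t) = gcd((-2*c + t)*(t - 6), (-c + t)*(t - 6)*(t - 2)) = t - 6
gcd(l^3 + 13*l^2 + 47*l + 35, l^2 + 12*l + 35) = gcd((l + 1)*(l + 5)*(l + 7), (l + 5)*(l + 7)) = l^2 + 12*l + 35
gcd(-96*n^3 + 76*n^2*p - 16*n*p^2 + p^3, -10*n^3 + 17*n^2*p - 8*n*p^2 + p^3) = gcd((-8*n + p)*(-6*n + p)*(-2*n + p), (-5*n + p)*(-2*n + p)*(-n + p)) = -2*n + p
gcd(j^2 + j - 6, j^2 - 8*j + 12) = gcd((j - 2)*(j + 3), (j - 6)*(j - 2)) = j - 2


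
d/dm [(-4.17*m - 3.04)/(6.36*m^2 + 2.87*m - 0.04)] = (26.5212*m^2 + 38.6688*m + 8.8916)/(40.4496*m^4 + 36.5064*m^3 + 7.7281*m^2 - 0.2296*m + 0.0016)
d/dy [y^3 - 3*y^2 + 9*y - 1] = 3*y^2 - 6*y + 9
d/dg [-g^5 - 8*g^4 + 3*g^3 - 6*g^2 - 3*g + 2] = -5*g^4 - 32*g^3 + 9*g^2 - 12*g - 3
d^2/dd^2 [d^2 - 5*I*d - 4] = 2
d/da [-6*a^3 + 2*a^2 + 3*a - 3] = -18*a^2 + 4*a + 3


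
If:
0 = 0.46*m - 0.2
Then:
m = 0.43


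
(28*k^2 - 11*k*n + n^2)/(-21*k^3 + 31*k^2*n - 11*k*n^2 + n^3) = (-4*k + n)/(3*k^2 - 4*k*n + n^2)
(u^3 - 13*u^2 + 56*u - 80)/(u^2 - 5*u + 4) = (u^2 - 9*u + 20)/(u - 1)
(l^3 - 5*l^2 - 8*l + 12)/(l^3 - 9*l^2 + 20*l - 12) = (l + 2)/(l - 2)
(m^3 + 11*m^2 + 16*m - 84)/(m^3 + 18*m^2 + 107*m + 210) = (m - 2)/(m + 5)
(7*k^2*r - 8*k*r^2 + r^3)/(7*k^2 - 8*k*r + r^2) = r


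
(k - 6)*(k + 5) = k^2 - k - 30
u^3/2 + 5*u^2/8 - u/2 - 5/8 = (u/2 + 1/2)*(u - 1)*(u + 5/4)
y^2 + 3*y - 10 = (y - 2)*(y + 5)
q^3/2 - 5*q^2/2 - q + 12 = (q/2 + 1)*(q - 4)*(q - 3)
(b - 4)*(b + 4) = b^2 - 16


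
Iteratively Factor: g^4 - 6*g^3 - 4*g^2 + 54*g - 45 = (g - 5)*(g^3 - g^2 - 9*g + 9) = (g - 5)*(g + 3)*(g^2 - 4*g + 3) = (g - 5)*(g - 3)*(g + 3)*(g - 1)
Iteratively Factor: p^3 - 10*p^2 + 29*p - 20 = (p - 1)*(p^2 - 9*p + 20) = (p - 5)*(p - 1)*(p - 4)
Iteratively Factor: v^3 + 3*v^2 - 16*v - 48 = (v + 4)*(v^2 - v - 12) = (v - 4)*(v + 4)*(v + 3)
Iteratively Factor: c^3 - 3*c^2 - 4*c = (c)*(c^2 - 3*c - 4) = c*(c + 1)*(c - 4)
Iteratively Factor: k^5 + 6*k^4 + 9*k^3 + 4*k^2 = (k + 4)*(k^4 + 2*k^3 + k^2) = k*(k + 4)*(k^3 + 2*k^2 + k) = k^2*(k + 4)*(k^2 + 2*k + 1) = k^2*(k + 1)*(k + 4)*(k + 1)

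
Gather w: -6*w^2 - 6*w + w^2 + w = -5*w^2 - 5*w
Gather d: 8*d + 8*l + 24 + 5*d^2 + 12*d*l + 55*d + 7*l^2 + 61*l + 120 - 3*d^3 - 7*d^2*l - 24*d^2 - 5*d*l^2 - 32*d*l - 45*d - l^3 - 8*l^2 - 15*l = -3*d^3 + d^2*(-7*l - 19) + d*(-5*l^2 - 20*l + 18) - l^3 - l^2 + 54*l + 144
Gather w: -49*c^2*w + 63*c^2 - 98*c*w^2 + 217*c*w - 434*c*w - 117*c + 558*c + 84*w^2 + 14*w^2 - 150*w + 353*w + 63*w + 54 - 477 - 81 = 63*c^2 + 441*c + w^2*(98 - 98*c) + w*(-49*c^2 - 217*c + 266) - 504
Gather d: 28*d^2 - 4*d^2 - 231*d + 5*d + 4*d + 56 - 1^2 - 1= 24*d^2 - 222*d + 54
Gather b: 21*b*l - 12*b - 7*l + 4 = b*(21*l - 12) - 7*l + 4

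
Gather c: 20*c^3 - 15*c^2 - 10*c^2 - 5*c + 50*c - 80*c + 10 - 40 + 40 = 20*c^3 - 25*c^2 - 35*c + 10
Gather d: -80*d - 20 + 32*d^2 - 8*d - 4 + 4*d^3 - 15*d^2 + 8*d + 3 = 4*d^3 + 17*d^2 - 80*d - 21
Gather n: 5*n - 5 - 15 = 5*n - 20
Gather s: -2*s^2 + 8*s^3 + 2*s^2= 8*s^3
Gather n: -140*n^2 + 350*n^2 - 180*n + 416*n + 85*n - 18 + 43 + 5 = 210*n^2 + 321*n + 30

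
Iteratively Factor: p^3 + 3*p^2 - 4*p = (p)*(p^2 + 3*p - 4) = p*(p + 4)*(p - 1)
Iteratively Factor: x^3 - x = (x + 1)*(x^2 - x) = (x - 1)*(x + 1)*(x)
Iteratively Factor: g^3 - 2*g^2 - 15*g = (g - 5)*(g^2 + 3*g) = (g - 5)*(g + 3)*(g)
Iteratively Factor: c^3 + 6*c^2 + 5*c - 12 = (c - 1)*(c^2 + 7*c + 12) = (c - 1)*(c + 3)*(c + 4)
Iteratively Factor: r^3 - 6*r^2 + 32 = (r - 4)*(r^2 - 2*r - 8) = (r - 4)*(r + 2)*(r - 4)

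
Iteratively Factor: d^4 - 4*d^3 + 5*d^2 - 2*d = (d - 1)*(d^3 - 3*d^2 + 2*d) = (d - 2)*(d - 1)*(d^2 - d) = (d - 2)*(d - 1)^2*(d)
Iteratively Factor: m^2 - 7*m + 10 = (m - 2)*(m - 5)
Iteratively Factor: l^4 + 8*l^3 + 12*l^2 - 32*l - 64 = (l + 4)*(l^3 + 4*l^2 - 4*l - 16) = (l + 4)^2*(l^2 - 4) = (l - 2)*(l + 4)^2*(l + 2)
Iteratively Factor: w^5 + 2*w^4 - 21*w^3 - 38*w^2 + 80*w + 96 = (w + 4)*(w^4 - 2*w^3 - 13*w^2 + 14*w + 24) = (w + 1)*(w + 4)*(w^3 - 3*w^2 - 10*w + 24) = (w - 2)*(w + 1)*(w + 4)*(w^2 - w - 12) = (w - 4)*(w - 2)*(w + 1)*(w + 4)*(w + 3)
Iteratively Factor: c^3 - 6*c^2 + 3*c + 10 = (c + 1)*(c^2 - 7*c + 10) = (c - 2)*(c + 1)*(c - 5)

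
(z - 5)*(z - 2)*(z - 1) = z^3 - 8*z^2 + 17*z - 10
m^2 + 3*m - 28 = (m - 4)*(m + 7)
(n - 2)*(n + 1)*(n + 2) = n^3 + n^2 - 4*n - 4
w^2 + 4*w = w*(w + 4)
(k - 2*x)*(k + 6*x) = k^2 + 4*k*x - 12*x^2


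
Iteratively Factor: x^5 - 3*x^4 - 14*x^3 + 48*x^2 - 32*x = (x - 2)*(x^4 - x^3 - 16*x^2 + 16*x) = x*(x - 2)*(x^3 - x^2 - 16*x + 16) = x*(x - 4)*(x - 2)*(x^2 + 3*x - 4) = x*(x - 4)*(x - 2)*(x - 1)*(x + 4)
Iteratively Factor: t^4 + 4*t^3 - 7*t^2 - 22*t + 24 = (t - 1)*(t^3 + 5*t^2 - 2*t - 24) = (t - 1)*(t + 3)*(t^2 + 2*t - 8) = (t - 2)*(t - 1)*(t + 3)*(t + 4)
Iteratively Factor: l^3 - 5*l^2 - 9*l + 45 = (l + 3)*(l^2 - 8*l + 15) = (l - 3)*(l + 3)*(l - 5)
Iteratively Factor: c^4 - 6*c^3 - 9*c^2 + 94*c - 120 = (c - 3)*(c^3 - 3*c^2 - 18*c + 40) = (c - 5)*(c - 3)*(c^2 + 2*c - 8) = (c - 5)*(c - 3)*(c - 2)*(c + 4)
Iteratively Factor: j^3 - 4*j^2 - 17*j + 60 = (j + 4)*(j^2 - 8*j + 15) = (j - 3)*(j + 4)*(j - 5)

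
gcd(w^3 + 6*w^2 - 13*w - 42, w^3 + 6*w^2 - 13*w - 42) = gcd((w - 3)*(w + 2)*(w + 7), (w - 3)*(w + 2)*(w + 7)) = w^3 + 6*w^2 - 13*w - 42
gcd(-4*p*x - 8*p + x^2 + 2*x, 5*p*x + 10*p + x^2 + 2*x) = x + 2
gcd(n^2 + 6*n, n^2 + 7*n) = n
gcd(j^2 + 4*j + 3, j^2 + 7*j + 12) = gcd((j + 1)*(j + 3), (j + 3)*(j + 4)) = j + 3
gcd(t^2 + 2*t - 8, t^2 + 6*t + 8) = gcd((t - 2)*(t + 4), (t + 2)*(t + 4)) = t + 4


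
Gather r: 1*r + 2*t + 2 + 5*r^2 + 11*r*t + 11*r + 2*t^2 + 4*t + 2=5*r^2 + r*(11*t + 12) + 2*t^2 + 6*t + 4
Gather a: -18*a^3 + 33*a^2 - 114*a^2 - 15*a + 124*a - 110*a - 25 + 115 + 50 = -18*a^3 - 81*a^2 - a + 140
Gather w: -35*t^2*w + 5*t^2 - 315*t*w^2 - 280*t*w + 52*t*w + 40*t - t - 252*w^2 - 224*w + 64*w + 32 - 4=5*t^2 + 39*t + w^2*(-315*t - 252) + w*(-35*t^2 - 228*t - 160) + 28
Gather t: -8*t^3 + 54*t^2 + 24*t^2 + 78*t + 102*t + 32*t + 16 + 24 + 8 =-8*t^3 + 78*t^2 + 212*t + 48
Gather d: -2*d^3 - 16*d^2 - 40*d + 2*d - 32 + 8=-2*d^3 - 16*d^2 - 38*d - 24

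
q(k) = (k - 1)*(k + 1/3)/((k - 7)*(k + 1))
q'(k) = -(k - 1)*(k + 1/3)/((k - 7)*(k + 1)^2) + (k - 1)/((k - 7)*(k + 1)) + (k + 1/3)/((k - 7)*(k + 1)) - (k - 1)*(k + 1/3)/((k - 7)^2*(k + 1)) = 8*(-2*k^2 - 5*k + 1)/(3*(k^4 - 12*k^3 + 22*k^2 + 84*k + 49))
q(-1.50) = 0.69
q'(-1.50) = 0.59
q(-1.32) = 0.86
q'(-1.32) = 1.55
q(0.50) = 0.04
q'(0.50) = -0.06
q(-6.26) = 0.62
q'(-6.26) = -0.03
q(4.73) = -1.45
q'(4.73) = -1.06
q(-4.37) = 0.57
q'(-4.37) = -0.03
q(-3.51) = 0.54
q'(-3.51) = -0.02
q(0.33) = 0.05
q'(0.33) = -0.03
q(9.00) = 3.73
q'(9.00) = -1.37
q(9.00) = 3.73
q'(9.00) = -1.37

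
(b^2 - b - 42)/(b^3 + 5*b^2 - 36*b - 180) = (b - 7)/(b^2 - b - 30)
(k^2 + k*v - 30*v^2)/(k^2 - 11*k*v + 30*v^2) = (-k - 6*v)/(-k + 6*v)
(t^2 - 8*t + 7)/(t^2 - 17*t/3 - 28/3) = 3*(t - 1)/(3*t + 4)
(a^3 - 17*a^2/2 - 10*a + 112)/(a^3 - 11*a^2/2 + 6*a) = (2*a^2 - 9*a - 56)/(a*(2*a - 3))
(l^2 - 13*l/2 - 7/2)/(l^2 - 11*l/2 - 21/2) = (2*l + 1)/(2*l + 3)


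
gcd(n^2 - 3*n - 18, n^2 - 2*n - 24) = n - 6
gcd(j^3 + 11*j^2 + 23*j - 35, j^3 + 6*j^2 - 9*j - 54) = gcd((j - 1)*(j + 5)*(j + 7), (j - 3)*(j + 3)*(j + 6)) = 1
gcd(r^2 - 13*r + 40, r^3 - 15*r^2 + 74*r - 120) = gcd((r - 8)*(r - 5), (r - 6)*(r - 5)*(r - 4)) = r - 5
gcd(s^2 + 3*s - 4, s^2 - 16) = s + 4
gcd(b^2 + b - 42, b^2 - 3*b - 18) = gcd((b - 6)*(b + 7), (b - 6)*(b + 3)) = b - 6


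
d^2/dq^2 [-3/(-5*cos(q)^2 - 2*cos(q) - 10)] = 3*(-200*sin(q)^4 - 292*sin(q)^2 + 115*cos(q) - 15*cos(3*q) + 308)/(2*(-5*sin(q)^2 + 2*cos(q) + 15)^3)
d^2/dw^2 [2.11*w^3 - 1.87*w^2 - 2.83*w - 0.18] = 12.66*w - 3.74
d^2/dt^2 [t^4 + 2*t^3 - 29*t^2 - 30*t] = 12*t^2 + 12*t - 58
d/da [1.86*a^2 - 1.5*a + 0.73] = 3.72*a - 1.5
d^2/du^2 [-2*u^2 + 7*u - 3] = -4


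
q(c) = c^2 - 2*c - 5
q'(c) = 2*c - 2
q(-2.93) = 9.44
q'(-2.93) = -7.86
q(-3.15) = 11.22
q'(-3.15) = -8.30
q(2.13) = -4.72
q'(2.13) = 2.26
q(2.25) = -4.44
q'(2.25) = 2.50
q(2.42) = -3.98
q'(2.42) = 2.84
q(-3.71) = 16.18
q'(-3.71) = -9.42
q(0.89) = -5.99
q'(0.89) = -0.22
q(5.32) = 12.66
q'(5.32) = 8.64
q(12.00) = 115.00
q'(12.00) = 22.00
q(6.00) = 19.00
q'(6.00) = 10.00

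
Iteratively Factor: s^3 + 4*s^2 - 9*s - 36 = (s + 4)*(s^2 - 9) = (s + 3)*(s + 4)*(s - 3)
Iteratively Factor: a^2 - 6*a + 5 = (a - 5)*(a - 1)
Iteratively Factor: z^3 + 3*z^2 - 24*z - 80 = (z + 4)*(z^2 - z - 20) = (z - 5)*(z + 4)*(z + 4)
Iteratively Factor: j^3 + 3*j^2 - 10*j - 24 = (j + 2)*(j^2 + j - 12) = (j + 2)*(j + 4)*(j - 3)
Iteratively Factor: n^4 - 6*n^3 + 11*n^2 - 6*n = (n - 1)*(n^3 - 5*n^2 + 6*n) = (n - 2)*(n - 1)*(n^2 - 3*n) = (n - 3)*(n - 2)*(n - 1)*(n)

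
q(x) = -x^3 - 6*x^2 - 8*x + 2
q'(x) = -3*x^2 - 12*x - 8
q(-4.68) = 10.53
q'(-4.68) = -17.55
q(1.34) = -21.90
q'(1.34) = -29.47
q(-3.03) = -1.03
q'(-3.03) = 0.82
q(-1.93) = 2.28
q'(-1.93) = 3.99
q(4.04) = -194.19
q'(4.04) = -105.44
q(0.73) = -7.43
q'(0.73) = -18.36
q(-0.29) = 3.84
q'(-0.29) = -4.77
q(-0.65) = 4.94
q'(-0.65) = -1.47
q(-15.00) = 2147.00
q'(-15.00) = -503.00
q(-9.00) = 317.00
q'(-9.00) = -143.00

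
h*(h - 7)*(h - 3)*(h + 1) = h^4 - 9*h^3 + 11*h^2 + 21*h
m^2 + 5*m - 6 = (m - 1)*(m + 6)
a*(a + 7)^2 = a^3 + 14*a^2 + 49*a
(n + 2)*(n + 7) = n^2 + 9*n + 14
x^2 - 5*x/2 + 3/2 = (x - 3/2)*(x - 1)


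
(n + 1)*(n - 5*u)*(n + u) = n^3 - 4*n^2*u + n^2 - 5*n*u^2 - 4*n*u - 5*u^2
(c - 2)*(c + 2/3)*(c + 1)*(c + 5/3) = c^4 + 4*c^3/3 - 29*c^2/9 - 52*c/9 - 20/9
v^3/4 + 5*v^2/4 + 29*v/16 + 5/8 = (v/4 + 1/2)*(v + 1/2)*(v + 5/2)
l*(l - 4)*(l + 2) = l^3 - 2*l^2 - 8*l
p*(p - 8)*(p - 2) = p^3 - 10*p^2 + 16*p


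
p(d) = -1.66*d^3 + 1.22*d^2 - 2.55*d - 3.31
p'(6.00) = -167.19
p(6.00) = -333.25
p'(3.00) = -40.05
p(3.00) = -44.80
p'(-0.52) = -5.17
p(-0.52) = -1.42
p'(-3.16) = -59.99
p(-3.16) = 69.31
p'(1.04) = -5.40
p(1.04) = -6.51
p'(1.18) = -6.60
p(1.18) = -7.35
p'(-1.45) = -16.56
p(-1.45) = 8.01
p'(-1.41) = -15.89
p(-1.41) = 7.36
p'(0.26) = -2.25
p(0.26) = -3.92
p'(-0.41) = -4.39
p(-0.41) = -1.95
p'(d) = -4.98*d^2 + 2.44*d - 2.55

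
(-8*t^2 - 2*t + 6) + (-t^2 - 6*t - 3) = -9*t^2 - 8*t + 3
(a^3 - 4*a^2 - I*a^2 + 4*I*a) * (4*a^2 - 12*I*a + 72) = 4*a^5 - 16*a^4 - 16*I*a^4 + 60*a^3 + 64*I*a^3 - 240*a^2 - 72*I*a^2 + 288*I*a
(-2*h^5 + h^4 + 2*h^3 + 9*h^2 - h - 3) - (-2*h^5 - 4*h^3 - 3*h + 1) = h^4 + 6*h^3 + 9*h^2 + 2*h - 4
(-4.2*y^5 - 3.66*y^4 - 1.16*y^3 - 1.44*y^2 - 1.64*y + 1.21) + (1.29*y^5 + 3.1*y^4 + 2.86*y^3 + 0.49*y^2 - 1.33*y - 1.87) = -2.91*y^5 - 0.56*y^4 + 1.7*y^3 - 0.95*y^2 - 2.97*y - 0.66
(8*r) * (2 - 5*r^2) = -40*r^3 + 16*r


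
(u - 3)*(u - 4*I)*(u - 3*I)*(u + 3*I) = u^4 - 3*u^3 - 4*I*u^3 + 9*u^2 + 12*I*u^2 - 27*u - 36*I*u + 108*I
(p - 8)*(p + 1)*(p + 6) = p^3 - p^2 - 50*p - 48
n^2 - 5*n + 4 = (n - 4)*(n - 1)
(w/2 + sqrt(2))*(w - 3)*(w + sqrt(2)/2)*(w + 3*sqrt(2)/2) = w^4/2 - 3*w^3/2 + 2*sqrt(2)*w^3 - 6*sqrt(2)*w^2 + 19*w^2/4 - 57*w/4 + 3*sqrt(2)*w/2 - 9*sqrt(2)/2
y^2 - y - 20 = (y - 5)*(y + 4)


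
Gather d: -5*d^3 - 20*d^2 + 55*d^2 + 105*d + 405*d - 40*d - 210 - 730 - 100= -5*d^3 + 35*d^2 + 470*d - 1040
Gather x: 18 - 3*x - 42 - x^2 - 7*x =-x^2 - 10*x - 24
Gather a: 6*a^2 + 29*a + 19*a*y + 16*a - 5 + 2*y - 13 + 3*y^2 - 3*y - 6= 6*a^2 + a*(19*y + 45) + 3*y^2 - y - 24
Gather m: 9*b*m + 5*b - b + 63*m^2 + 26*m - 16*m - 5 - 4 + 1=4*b + 63*m^2 + m*(9*b + 10) - 8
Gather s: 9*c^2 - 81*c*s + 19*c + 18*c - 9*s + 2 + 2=9*c^2 + 37*c + s*(-81*c - 9) + 4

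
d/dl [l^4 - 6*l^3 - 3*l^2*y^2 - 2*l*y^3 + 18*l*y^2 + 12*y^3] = 4*l^3 - 18*l^2 - 6*l*y^2 - 2*y^3 + 18*y^2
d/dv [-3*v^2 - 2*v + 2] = -6*v - 2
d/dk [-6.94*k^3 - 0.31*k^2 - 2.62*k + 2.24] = -20.82*k^2 - 0.62*k - 2.62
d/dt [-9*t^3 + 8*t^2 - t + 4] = -27*t^2 + 16*t - 1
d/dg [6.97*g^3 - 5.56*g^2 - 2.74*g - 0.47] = 20.91*g^2 - 11.12*g - 2.74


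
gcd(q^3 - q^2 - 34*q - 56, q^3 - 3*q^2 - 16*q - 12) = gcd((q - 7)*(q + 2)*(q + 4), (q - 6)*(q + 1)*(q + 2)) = q + 2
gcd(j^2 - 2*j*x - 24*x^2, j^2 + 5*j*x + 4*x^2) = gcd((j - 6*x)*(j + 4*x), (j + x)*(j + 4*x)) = j + 4*x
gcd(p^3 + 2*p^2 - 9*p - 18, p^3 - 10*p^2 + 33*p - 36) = p - 3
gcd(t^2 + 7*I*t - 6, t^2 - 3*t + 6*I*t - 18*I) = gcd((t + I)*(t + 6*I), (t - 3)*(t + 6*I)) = t + 6*I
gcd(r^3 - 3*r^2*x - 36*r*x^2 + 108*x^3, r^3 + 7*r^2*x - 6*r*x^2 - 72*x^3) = -r^2 - 3*r*x + 18*x^2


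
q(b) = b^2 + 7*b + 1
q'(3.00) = 13.00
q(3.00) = 31.00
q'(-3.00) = 1.00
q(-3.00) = -11.00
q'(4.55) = 16.10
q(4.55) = 53.55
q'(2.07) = 11.14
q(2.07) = 19.77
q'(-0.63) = 5.74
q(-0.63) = -3.01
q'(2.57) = 12.14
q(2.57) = 25.59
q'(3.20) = 13.40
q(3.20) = 33.64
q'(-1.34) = 4.32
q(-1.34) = -6.58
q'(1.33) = 9.66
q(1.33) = 12.08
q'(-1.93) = 3.14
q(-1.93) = -8.79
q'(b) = 2*b + 7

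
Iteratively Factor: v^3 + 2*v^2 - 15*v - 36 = (v + 3)*(v^2 - v - 12) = (v + 3)^2*(v - 4)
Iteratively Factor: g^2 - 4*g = (g)*(g - 4)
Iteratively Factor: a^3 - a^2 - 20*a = (a)*(a^2 - a - 20) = a*(a - 5)*(a + 4)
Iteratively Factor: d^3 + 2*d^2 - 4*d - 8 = (d + 2)*(d^2 - 4) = (d + 2)^2*(d - 2)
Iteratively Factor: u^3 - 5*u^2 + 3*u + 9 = (u - 3)*(u^2 - 2*u - 3) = (u - 3)*(u + 1)*(u - 3)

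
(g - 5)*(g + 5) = g^2 - 25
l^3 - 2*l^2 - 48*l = l*(l - 8)*(l + 6)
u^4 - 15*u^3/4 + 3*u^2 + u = u*(u - 2)^2*(u + 1/4)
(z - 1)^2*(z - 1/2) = z^3 - 5*z^2/2 + 2*z - 1/2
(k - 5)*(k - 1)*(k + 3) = k^3 - 3*k^2 - 13*k + 15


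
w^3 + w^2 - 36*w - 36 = (w - 6)*(w + 1)*(w + 6)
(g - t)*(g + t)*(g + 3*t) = g^3 + 3*g^2*t - g*t^2 - 3*t^3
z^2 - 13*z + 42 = (z - 7)*(z - 6)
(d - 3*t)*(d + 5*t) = d^2 + 2*d*t - 15*t^2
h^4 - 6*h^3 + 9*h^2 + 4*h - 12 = (h - 3)*(h - 2)^2*(h + 1)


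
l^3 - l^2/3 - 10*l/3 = l*(l - 2)*(l + 5/3)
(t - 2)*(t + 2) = t^2 - 4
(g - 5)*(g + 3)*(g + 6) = g^3 + 4*g^2 - 27*g - 90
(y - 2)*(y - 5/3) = y^2 - 11*y/3 + 10/3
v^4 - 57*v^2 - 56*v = v*(v - 8)*(v + 1)*(v + 7)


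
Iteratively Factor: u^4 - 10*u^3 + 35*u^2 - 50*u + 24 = (u - 3)*(u^3 - 7*u^2 + 14*u - 8) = (u - 3)*(u - 1)*(u^2 - 6*u + 8) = (u - 3)*(u - 2)*(u - 1)*(u - 4)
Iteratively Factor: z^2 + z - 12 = (z + 4)*(z - 3)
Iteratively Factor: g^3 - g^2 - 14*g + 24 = (g + 4)*(g^2 - 5*g + 6) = (g - 2)*(g + 4)*(g - 3)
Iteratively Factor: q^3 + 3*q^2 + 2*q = (q)*(q^2 + 3*q + 2) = q*(q + 1)*(q + 2)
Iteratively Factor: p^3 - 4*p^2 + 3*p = (p)*(p^2 - 4*p + 3) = p*(p - 3)*(p - 1)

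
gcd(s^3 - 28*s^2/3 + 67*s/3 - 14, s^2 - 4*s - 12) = s - 6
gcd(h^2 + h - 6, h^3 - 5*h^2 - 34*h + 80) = h - 2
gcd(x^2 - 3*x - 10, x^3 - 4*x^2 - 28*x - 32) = x + 2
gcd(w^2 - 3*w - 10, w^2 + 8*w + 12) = w + 2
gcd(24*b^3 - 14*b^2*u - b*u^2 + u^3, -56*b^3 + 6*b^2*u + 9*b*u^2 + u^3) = -8*b^2 + 2*b*u + u^2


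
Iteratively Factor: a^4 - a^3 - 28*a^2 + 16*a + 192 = (a - 4)*(a^3 + 3*a^2 - 16*a - 48) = (a - 4)^2*(a^2 + 7*a + 12) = (a - 4)^2*(a + 4)*(a + 3)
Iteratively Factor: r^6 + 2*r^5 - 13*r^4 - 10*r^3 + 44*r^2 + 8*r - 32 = (r - 2)*(r^5 + 4*r^4 - 5*r^3 - 20*r^2 + 4*r + 16) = (r - 2)*(r + 2)*(r^4 + 2*r^3 - 9*r^2 - 2*r + 8) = (r - 2)*(r + 1)*(r + 2)*(r^3 + r^2 - 10*r + 8) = (r - 2)*(r + 1)*(r + 2)*(r + 4)*(r^2 - 3*r + 2) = (r - 2)^2*(r + 1)*(r + 2)*(r + 4)*(r - 1)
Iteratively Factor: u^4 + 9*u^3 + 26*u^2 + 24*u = (u + 4)*(u^3 + 5*u^2 + 6*u) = (u + 3)*(u + 4)*(u^2 + 2*u) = (u + 2)*(u + 3)*(u + 4)*(u)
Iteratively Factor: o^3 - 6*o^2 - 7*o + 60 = (o - 4)*(o^2 - 2*o - 15) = (o - 4)*(o + 3)*(o - 5)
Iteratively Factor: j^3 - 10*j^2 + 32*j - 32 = (j - 4)*(j^2 - 6*j + 8) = (j - 4)*(j - 2)*(j - 4)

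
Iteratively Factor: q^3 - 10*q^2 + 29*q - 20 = (q - 4)*(q^2 - 6*q + 5) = (q - 5)*(q - 4)*(q - 1)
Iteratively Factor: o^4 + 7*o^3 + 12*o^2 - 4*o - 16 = (o + 2)*(o^3 + 5*o^2 + 2*o - 8) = (o + 2)*(o + 4)*(o^2 + o - 2) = (o + 2)^2*(o + 4)*(o - 1)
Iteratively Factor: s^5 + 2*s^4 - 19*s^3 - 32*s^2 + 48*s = (s - 1)*(s^4 + 3*s^3 - 16*s^2 - 48*s) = (s - 1)*(s + 4)*(s^3 - s^2 - 12*s) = (s - 4)*(s - 1)*(s + 4)*(s^2 + 3*s) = (s - 4)*(s - 1)*(s + 3)*(s + 4)*(s)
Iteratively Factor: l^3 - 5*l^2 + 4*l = (l)*(l^2 - 5*l + 4) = l*(l - 1)*(l - 4)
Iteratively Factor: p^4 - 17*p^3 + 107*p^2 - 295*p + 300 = (p - 5)*(p^3 - 12*p^2 + 47*p - 60) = (p - 5)^2*(p^2 - 7*p + 12) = (p - 5)^2*(p - 3)*(p - 4)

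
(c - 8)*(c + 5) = c^2 - 3*c - 40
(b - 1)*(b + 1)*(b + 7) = b^3 + 7*b^2 - b - 7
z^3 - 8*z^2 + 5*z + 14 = (z - 7)*(z - 2)*(z + 1)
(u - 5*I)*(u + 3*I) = u^2 - 2*I*u + 15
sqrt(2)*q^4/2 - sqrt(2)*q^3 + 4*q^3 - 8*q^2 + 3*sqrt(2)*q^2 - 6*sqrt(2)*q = q*(q - 2)*(q + 3*sqrt(2))*(sqrt(2)*q/2 + 1)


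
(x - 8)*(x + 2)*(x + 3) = x^3 - 3*x^2 - 34*x - 48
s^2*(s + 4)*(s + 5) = s^4 + 9*s^3 + 20*s^2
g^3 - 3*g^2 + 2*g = g*(g - 2)*(g - 1)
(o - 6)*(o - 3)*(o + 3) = o^3 - 6*o^2 - 9*o + 54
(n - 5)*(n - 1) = n^2 - 6*n + 5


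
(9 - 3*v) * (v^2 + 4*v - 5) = -3*v^3 - 3*v^2 + 51*v - 45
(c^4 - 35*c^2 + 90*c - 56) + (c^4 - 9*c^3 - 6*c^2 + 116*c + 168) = 2*c^4 - 9*c^3 - 41*c^2 + 206*c + 112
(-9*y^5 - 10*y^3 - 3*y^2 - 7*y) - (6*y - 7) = -9*y^5 - 10*y^3 - 3*y^2 - 13*y + 7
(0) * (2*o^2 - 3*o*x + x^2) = 0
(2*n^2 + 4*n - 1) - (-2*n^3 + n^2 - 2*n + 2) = 2*n^3 + n^2 + 6*n - 3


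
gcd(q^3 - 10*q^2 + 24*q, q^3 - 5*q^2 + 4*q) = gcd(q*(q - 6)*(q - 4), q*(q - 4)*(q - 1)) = q^2 - 4*q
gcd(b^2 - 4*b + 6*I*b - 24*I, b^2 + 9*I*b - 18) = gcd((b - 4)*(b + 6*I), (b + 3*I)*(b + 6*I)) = b + 6*I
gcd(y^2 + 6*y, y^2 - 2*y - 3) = 1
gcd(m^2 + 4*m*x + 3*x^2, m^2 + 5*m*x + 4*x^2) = m + x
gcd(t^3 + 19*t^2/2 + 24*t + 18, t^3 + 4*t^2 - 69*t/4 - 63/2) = t^2 + 15*t/2 + 9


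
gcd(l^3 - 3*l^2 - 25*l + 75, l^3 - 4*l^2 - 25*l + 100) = l^2 - 25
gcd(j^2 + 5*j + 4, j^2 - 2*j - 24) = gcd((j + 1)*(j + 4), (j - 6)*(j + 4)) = j + 4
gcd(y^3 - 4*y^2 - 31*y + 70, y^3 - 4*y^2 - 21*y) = y - 7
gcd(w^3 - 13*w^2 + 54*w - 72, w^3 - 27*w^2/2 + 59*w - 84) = w^2 - 10*w + 24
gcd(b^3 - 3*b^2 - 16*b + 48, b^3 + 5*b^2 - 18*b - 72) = b - 4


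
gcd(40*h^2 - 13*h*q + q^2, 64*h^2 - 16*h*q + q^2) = -8*h + q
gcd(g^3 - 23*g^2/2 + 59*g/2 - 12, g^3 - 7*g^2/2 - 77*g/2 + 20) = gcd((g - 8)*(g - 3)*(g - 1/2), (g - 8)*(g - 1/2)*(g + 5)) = g^2 - 17*g/2 + 4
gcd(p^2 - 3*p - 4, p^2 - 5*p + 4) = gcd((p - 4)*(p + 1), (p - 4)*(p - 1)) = p - 4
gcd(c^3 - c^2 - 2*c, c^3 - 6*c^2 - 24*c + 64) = c - 2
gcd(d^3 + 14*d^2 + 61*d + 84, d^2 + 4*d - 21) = d + 7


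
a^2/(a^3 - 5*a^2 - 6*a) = a/(a^2 - 5*a - 6)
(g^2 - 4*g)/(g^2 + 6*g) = (g - 4)/(g + 6)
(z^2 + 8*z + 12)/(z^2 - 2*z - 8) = (z + 6)/(z - 4)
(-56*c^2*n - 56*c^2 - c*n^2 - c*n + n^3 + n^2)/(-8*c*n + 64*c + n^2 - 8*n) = (7*c*n + 7*c + n^2 + n)/(n - 8)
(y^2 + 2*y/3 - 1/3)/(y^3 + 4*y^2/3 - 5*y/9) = 3*(y + 1)/(y*(3*y + 5))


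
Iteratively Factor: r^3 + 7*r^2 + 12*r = (r + 3)*(r^2 + 4*r) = (r + 3)*(r + 4)*(r)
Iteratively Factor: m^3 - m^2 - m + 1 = (m - 1)*(m^2 - 1) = (m - 1)^2*(m + 1)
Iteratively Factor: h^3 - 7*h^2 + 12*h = (h)*(h^2 - 7*h + 12) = h*(h - 4)*(h - 3)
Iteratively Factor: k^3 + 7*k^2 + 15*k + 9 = (k + 3)*(k^2 + 4*k + 3) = (k + 3)^2*(k + 1)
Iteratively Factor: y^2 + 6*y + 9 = (y + 3)*(y + 3)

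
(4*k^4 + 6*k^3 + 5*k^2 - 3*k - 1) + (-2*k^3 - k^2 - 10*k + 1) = 4*k^4 + 4*k^3 + 4*k^2 - 13*k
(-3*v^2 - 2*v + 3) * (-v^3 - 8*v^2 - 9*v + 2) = 3*v^5 + 26*v^4 + 40*v^3 - 12*v^2 - 31*v + 6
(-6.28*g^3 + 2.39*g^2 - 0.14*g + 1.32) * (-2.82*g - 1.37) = 17.7096*g^4 + 1.8638*g^3 - 2.8795*g^2 - 3.5306*g - 1.8084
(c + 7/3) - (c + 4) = -5/3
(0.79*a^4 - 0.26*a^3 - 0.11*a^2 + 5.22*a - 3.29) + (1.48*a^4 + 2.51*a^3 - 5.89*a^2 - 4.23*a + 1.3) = 2.27*a^4 + 2.25*a^3 - 6.0*a^2 + 0.989999999999999*a - 1.99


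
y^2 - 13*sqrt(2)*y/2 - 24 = (y - 8*sqrt(2))*(y + 3*sqrt(2)/2)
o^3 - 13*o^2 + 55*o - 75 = (o - 5)^2*(o - 3)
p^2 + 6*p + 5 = (p + 1)*(p + 5)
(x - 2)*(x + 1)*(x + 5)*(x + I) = x^4 + 4*x^3 + I*x^3 - 7*x^2 + 4*I*x^2 - 10*x - 7*I*x - 10*I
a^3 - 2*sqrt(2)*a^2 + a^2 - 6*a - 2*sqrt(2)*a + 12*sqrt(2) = (a - 2)*(a + 3)*(a - 2*sqrt(2))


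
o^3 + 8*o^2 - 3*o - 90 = (o - 3)*(o + 5)*(o + 6)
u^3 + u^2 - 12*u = u*(u - 3)*(u + 4)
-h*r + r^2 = r*(-h + r)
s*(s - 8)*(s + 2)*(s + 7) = s^4 + s^3 - 58*s^2 - 112*s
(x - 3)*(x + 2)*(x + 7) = x^3 + 6*x^2 - 13*x - 42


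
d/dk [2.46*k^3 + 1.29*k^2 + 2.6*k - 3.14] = 7.38*k^2 + 2.58*k + 2.6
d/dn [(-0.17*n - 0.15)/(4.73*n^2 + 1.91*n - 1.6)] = (0.8041*n^2 + 1.419*n + 0.5585)/(22.3729*n^4 + 18.0686*n^3 - 11.4879*n^2 - 6.112*n + 2.56)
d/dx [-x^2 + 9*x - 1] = 9 - 2*x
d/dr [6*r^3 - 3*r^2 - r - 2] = 18*r^2 - 6*r - 1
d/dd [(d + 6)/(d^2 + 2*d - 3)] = (d^2 + 2*d - 2*(d + 1)*(d + 6) - 3)/(d^2 + 2*d - 3)^2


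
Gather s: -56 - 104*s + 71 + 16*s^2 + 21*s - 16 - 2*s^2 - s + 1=14*s^2 - 84*s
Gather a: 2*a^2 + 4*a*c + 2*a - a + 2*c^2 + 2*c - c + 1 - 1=2*a^2 + a*(4*c + 1) + 2*c^2 + c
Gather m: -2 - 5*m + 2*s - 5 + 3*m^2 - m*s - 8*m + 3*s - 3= 3*m^2 + m*(-s - 13) + 5*s - 10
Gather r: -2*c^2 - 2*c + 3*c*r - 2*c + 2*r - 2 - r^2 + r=-2*c^2 - 4*c - r^2 + r*(3*c + 3) - 2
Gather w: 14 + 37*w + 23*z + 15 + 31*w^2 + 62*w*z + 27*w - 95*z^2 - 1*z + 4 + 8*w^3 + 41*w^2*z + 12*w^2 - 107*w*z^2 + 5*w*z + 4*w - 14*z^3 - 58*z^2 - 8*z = 8*w^3 + w^2*(41*z + 43) + w*(-107*z^2 + 67*z + 68) - 14*z^3 - 153*z^2 + 14*z + 33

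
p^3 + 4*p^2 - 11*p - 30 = (p - 3)*(p + 2)*(p + 5)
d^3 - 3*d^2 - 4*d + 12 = (d - 3)*(d - 2)*(d + 2)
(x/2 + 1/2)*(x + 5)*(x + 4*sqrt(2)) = x^3/2 + 2*sqrt(2)*x^2 + 3*x^2 + 5*x/2 + 12*sqrt(2)*x + 10*sqrt(2)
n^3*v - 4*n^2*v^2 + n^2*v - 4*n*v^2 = n*(n - 4*v)*(n*v + v)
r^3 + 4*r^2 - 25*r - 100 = (r - 5)*(r + 4)*(r + 5)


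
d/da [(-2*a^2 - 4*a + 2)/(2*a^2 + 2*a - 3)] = 4*(a^2 + a + 2)/(4*a^4 + 8*a^3 - 8*a^2 - 12*a + 9)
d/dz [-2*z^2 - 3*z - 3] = -4*z - 3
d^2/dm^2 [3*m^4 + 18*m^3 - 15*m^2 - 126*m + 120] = 36*m^2 + 108*m - 30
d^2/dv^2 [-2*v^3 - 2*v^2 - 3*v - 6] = -12*v - 4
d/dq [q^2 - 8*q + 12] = 2*q - 8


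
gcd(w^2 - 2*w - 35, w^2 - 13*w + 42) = w - 7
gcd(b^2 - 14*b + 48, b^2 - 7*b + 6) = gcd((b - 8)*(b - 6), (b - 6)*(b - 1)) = b - 6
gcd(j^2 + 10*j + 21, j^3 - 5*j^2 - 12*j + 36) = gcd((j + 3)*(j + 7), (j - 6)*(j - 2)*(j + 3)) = j + 3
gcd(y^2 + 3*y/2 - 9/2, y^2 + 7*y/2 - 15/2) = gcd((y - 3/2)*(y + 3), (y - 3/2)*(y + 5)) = y - 3/2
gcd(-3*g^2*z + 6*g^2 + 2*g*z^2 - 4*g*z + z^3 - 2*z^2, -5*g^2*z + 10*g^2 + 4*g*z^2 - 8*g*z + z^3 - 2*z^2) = -g*z + 2*g + z^2 - 2*z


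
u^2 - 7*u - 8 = (u - 8)*(u + 1)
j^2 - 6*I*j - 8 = (j - 4*I)*(j - 2*I)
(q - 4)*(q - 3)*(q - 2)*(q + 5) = q^4 - 4*q^3 - 19*q^2 + 106*q - 120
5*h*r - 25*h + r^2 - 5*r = (5*h + r)*(r - 5)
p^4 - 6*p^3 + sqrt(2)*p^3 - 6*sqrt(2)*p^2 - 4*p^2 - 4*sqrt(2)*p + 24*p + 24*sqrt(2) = (p - 6)*(p - 2)*(p + 2)*(p + sqrt(2))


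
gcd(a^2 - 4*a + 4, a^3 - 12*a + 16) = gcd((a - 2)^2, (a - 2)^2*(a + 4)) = a^2 - 4*a + 4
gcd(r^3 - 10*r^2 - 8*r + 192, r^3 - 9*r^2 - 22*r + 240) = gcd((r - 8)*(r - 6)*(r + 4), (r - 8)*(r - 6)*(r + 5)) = r^2 - 14*r + 48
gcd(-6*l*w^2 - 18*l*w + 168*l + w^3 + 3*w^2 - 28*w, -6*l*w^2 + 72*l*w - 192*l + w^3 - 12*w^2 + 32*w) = -6*l*w + 24*l + w^2 - 4*w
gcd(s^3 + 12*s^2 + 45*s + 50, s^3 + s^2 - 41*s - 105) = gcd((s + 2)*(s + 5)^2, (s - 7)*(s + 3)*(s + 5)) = s + 5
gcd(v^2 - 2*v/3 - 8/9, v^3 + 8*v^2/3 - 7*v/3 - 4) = v - 4/3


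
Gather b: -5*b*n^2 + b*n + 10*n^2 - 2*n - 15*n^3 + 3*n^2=b*(-5*n^2 + n) - 15*n^3 + 13*n^2 - 2*n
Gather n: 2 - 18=-16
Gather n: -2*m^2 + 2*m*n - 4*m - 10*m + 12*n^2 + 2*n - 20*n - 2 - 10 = -2*m^2 - 14*m + 12*n^2 + n*(2*m - 18) - 12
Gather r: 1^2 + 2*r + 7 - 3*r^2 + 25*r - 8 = -3*r^2 + 27*r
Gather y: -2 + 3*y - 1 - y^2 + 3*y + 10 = -y^2 + 6*y + 7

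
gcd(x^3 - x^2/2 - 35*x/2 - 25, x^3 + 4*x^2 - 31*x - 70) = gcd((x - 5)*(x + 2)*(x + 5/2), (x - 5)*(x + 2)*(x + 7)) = x^2 - 3*x - 10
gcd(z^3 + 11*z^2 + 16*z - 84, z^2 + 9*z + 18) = z + 6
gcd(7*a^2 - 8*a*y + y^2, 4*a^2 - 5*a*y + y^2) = -a + y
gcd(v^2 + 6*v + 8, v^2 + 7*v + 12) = v + 4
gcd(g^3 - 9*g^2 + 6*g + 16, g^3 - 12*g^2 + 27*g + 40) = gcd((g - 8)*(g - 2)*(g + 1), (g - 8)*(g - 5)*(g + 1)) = g^2 - 7*g - 8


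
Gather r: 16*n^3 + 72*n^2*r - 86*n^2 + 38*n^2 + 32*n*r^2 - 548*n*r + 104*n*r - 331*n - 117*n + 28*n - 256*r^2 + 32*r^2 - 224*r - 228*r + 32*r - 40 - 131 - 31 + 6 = 16*n^3 - 48*n^2 - 420*n + r^2*(32*n - 224) + r*(72*n^2 - 444*n - 420) - 196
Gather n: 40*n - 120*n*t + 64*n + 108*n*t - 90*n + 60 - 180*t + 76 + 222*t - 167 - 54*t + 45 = n*(14 - 12*t) - 12*t + 14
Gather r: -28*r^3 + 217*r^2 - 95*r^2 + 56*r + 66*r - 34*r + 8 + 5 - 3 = -28*r^3 + 122*r^2 + 88*r + 10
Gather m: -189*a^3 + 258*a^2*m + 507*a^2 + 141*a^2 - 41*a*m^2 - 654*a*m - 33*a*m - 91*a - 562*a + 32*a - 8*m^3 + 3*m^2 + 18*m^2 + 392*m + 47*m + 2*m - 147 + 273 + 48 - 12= -189*a^3 + 648*a^2 - 621*a - 8*m^3 + m^2*(21 - 41*a) + m*(258*a^2 - 687*a + 441) + 162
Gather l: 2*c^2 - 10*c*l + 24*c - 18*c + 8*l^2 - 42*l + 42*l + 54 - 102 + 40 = 2*c^2 - 10*c*l + 6*c + 8*l^2 - 8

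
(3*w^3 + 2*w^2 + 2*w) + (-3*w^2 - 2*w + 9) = 3*w^3 - w^2 + 9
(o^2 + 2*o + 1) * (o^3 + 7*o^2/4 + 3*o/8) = o^5 + 15*o^4/4 + 39*o^3/8 + 5*o^2/2 + 3*o/8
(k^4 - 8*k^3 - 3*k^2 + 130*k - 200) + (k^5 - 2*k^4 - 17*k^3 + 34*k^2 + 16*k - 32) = k^5 - k^4 - 25*k^3 + 31*k^2 + 146*k - 232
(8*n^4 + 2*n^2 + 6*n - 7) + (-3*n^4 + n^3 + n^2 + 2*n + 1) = 5*n^4 + n^3 + 3*n^2 + 8*n - 6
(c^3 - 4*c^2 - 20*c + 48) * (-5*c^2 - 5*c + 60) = -5*c^5 + 15*c^4 + 180*c^3 - 380*c^2 - 1440*c + 2880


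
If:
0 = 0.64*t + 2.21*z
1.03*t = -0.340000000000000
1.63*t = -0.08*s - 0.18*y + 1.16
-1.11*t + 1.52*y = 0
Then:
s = 21.77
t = -0.33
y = -0.24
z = 0.10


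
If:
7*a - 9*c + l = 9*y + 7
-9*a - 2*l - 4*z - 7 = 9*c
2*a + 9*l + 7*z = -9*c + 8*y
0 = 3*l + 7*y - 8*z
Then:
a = 41*z/376 - 21/94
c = -2371*z/3384 - 63/94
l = 249*z/376 + 49/94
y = 323*z/376 - 21/94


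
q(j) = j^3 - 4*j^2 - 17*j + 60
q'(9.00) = 154.00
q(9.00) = 312.00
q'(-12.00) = 511.00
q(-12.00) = -2040.00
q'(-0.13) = -15.91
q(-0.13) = 62.14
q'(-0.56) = -11.58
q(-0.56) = 68.09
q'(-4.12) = 66.88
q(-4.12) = -7.79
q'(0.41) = -19.78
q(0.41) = 52.43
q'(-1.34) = -0.89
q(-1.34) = 73.19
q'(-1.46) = 1.07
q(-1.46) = 73.18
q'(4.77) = 13.10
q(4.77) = -3.57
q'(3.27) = -11.08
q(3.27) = -3.40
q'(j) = 3*j^2 - 8*j - 17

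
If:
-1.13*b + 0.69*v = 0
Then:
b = 0.610619469026549*v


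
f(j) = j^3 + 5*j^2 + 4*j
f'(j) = 3*j^2 + 10*j + 4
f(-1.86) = 3.42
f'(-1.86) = -4.22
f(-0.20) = -0.61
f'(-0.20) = 2.12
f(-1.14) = 0.46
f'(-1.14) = -3.50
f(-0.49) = -0.88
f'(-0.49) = -0.18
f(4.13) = 172.25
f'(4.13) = 96.47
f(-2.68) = 5.94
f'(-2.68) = -1.25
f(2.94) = 80.39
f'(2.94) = 59.33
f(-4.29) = -4.09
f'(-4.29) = 16.31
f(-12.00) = -1056.00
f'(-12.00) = 316.00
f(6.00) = 420.00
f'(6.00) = 172.00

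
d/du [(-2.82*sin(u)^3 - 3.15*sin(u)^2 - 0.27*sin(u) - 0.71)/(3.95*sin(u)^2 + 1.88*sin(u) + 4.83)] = (-11.139*sin(u)^4 - 10.6032*sin(u)^3 - 45.7173*sin(u)^2 - 24.82*sin(u) + 0.0306999999999997)*cos(u)/(15.6025*sin(u)^4 + 14.852*sin(u)^3 + 41.6914*sin(u)^2 + 18.1608*sin(u) + 23.3289)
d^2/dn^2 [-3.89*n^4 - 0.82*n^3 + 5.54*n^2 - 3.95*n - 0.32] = -46.68*n^2 - 4.92*n + 11.08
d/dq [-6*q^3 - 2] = -18*q^2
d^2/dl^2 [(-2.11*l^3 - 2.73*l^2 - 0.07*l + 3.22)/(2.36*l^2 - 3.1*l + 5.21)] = (1.4210854715202e-14*l^5 - 2.1316282072803e-14*l^4 - 29.391872*l^3 + 513.47826*l^2 - 479.825274*l - 167.76319)/(13.144256*l^6 - 51.79728*l^5 + 155.091648*l^4 - 258.48916*l^3 + 342.384528*l^2 - 252.44013*l + 141.420761)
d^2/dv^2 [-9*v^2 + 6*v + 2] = -18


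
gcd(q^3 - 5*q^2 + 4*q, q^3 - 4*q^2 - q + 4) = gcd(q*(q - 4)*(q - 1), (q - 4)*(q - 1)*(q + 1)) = q^2 - 5*q + 4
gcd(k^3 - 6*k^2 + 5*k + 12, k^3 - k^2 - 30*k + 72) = k^2 - 7*k + 12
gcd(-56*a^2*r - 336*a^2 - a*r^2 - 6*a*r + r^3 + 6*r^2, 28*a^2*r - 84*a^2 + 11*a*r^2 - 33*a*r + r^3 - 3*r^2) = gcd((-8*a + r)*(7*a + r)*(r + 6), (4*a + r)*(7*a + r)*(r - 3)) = 7*a + r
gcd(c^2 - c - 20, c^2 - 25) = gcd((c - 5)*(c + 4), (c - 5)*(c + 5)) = c - 5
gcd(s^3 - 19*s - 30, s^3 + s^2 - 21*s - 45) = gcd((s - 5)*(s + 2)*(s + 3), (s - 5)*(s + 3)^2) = s^2 - 2*s - 15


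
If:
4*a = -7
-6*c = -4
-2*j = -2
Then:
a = -7/4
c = 2/3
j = 1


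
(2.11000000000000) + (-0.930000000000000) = 1.18000000000000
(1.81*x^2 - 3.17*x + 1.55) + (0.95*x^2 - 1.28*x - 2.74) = 2.76*x^2 - 4.45*x - 1.19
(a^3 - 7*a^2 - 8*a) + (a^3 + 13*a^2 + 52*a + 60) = 2*a^3 + 6*a^2 + 44*a + 60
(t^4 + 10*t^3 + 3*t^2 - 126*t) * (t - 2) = t^5 + 8*t^4 - 17*t^3 - 132*t^2 + 252*t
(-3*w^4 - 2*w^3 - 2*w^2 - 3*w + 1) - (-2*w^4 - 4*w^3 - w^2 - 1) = -w^4 + 2*w^3 - w^2 - 3*w + 2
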